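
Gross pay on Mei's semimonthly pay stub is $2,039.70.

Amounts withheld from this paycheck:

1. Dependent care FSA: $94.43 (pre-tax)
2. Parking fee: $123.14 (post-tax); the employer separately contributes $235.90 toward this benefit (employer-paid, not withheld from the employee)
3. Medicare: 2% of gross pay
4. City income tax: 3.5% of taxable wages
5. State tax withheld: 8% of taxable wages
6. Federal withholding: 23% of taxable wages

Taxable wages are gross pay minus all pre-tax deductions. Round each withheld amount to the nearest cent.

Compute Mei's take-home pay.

$1,110.23

Dependent care FSA: $94.43
Taxable wages = $2,039.70 − $94.43 = $1,945.27
State tax withheld: $1,945.27 × 0.08 = $155.62
City income tax: $1,945.27 × 0.035 = $68.08
Federal withholding: $1,945.27 × 0.23 = $447.41
Medicare: $2,039.70 × 0.02 = $40.79
Parking fee: $123.14
(Employer's $235.90 toward parking fee is not withheld from the employee.)
Total deductions = $94.43 + $155.62 + $68.08 + $447.41 + $40.79 + $123.14 = $929.47
Net pay = $2,039.70 − $929.47 = $1,110.23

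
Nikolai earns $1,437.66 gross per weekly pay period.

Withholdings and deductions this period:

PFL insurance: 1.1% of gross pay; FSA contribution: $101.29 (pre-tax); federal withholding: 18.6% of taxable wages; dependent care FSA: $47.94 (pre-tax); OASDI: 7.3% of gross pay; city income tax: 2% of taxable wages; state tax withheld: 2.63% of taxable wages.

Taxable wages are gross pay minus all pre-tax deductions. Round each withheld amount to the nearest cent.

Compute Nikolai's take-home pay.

$868.36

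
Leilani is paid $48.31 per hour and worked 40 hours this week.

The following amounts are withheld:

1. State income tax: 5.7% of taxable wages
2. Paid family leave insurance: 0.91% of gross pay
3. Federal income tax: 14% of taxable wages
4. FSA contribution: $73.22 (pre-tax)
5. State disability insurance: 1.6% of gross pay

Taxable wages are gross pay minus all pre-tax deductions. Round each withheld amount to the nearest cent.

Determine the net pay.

$1444.42

Gross pay: 40 × $48.31 = $1932.40
FSA contribution: $73.22
Taxable wages = $1932.40 − $73.22 = $1859.18
Federal income tax: $1859.18 × 0.14 = $260.29
State income tax: $1859.18 × 0.057 = $105.97
State disability insurance: $1932.40 × 0.016 = $30.92
Paid family leave insurance: $1932.40 × 0.0091 = $17.58
Total deductions = $73.22 + $260.29 + $105.97 + $30.92 + $17.58 = $487.98
Net pay = $1932.40 − $487.98 = $1444.42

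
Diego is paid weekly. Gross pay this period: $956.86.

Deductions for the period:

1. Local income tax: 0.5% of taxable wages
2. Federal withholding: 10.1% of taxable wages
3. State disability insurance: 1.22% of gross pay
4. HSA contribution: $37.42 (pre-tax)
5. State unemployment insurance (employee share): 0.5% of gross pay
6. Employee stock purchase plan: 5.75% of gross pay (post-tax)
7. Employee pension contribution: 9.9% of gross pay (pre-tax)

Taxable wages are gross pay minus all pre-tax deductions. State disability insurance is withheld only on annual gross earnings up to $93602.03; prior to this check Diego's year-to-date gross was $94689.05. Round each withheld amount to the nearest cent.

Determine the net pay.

$677.49

Employee pension contribution: $956.86 × 0.099 = $94.73
HSA contribution: $37.42
Pre-tax total = $94.73 + $37.42 = $132.15
Taxable wages = $956.86 − $132.15 = $824.71
Local income tax: $824.71 × 0.005 = $4.12
Federal withholding: $824.71 × 0.101 = $83.30
State disability insurance: annual cap $93602.03 already reached (YTD $94689.05), so $0.00
State unemployment insurance (employee share): $956.86 × 0.005 = $4.78
Employee stock purchase plan: $956.86 × 0.0575 = $55.02
Total deductions = $94.73 + $37.42 + $4.12 + $83.30 + $0.00 + $4.78 + $55.02 = $279.37
Net pay = $956.86 − $279.37 = $677.49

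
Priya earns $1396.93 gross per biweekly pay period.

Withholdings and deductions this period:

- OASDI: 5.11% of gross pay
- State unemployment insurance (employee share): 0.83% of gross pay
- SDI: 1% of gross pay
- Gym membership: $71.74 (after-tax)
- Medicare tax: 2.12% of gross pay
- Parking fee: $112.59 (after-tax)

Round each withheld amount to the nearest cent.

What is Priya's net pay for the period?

OASDI: $1396.93 × 0.0511 = $71.38
State unemployment insurance (employee share): $1396.93 × 0.0083 = $11.59
Medicare tax: $1396.93 × 0.0212 = $29.61
SDI: $1396.93 × 0.01 = $13.97
Parking fee: $112.59
Gym membership: $71.74
Total deductions = $71.38 + $11.59 + $29.61 + $13.97 + $112.59 + $71.74 = $310.88
Net pay = $1396.93 − $310.88 = $1086.05

$1086.05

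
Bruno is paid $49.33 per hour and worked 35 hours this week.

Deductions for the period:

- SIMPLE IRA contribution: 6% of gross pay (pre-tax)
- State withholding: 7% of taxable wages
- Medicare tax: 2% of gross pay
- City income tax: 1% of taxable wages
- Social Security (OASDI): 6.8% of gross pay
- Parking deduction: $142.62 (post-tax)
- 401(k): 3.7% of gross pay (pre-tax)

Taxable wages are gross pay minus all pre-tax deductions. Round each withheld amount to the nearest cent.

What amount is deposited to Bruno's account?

Gross pay: 35 × $49.33 = $1726.55
SIMPLE IRA contribution: $1726.55 × 0.06 = $103.59
401(k): $1726.55 × 0.037 = $63.88
Pre-tax total = $103.59 + $63.88 = $167.47
Taxable wages = $1726.55 − $167.47 = $1559.08
State withholding: $1559.08 × 0.07 = $109.14
City income tax: $1559.08 × 0.01 = $15.59
Social Security (OASDI): $1726.55 × 0.068 = $117.41
Medicare tax: $1726.55 × 0.02 = $34.53
Parking deduction: $142.62
Total deductions = $103.59 + $63.88 + $109.14 + $15.59 + $117.41 + $34.53 + $142.62 = $586.76
Net pay = $1726.55 − $586.76 = $1139.79

$1139.79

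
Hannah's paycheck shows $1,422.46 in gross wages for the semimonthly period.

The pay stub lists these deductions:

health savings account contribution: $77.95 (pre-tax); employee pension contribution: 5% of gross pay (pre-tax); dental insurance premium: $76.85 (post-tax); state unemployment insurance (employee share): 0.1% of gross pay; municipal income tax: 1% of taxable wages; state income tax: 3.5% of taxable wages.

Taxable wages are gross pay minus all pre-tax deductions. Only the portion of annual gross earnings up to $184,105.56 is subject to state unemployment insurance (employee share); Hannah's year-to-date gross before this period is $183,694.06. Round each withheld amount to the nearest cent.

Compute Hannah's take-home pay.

$1,138.83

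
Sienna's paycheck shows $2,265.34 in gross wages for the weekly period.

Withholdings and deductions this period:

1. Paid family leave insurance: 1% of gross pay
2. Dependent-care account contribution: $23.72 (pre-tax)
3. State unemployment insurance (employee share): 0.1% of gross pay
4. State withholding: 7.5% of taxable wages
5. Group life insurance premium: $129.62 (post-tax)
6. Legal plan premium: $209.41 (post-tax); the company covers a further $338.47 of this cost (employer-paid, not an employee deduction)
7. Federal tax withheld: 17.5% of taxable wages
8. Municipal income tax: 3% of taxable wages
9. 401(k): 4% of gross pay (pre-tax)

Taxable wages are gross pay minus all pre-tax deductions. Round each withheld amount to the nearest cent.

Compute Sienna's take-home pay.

$1,184.77

401(k): $2,265.34 × 0.04 = $90.61
Dependent-care account contribution: $23.72
Pre-tax total = $90.61 + $23.72 = $114.33
Taxable wages = $2,265.34 − $114.33 = $2,151.01
Federal tax withheld: $2,151.01 × 0.175 = $376.43
State withholding: $2,151.01 × 0.075 = $161.33
Municipal income tax: $2,151.01 × 0.03 = $64.53
State unemployment insurance (employee share): $2,265.34 × 0.001 = $2.27
Paid family leave insurance: $2,265.34 × 0.01 = $22.65
Group life insurance premium: $129.62
Legal plan premium: $209.41
(Employer's $338.47 toward legal plan premium is not withheld from the employee.)
Total deductions = $90.61 + $23.72 + $376.43 + $161.33 + $64.53 + $2.27 + $22.65 + $129.62 + $209.41 = $1,080.57
Net pay = $2,265.34 − $1,080.57 = $1,184.77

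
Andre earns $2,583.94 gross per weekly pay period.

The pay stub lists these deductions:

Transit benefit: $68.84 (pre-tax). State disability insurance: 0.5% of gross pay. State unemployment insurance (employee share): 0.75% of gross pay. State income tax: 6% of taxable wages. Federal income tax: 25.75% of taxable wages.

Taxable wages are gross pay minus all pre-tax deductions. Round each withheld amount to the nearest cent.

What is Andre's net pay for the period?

$1,684.25

Transit benefit: $68.84
Taxable wages = $2,583.94 − $68.84 = $2,515.10
Federal income tax: $2,515.10 × 0.2575 = $647.64
State income tax: $2,515.10 × 0.06 = $150.91
State disability insurance: $2,583.94 × 0.005 = $12.92
State unemployment insurance (employee share): $2,583.94 × 0.0075 = $19.38
Total deductions = $68.84 + $647.64 + $150.91 + $12.92 + $19.38 = $899.69
Net pay = $2,583.94 − $899.69 = $1,684.25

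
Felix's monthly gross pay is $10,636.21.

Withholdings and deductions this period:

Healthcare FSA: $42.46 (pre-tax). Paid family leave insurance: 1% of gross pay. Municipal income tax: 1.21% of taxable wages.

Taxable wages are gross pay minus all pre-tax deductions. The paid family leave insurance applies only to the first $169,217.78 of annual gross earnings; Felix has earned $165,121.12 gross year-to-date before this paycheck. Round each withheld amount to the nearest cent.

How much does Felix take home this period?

$10,424.60

Healthcare FSA: $42.46
Taxable wages = $10,636.21 − $42.46 = $10,593.75
Municipal income tax: $10,593.75 × 0.0121 = $128.18
Paid family leave insurance: only $169,217.78 − $165,121.12 = $4,096.66 of this check is subject → $4,096.66 × 0.01 = $40.97
Total deductions = $42.46 + $128.18 + $40.97 = $211.61
Net pay = $10,636.21 − $211.61 = $10,424.60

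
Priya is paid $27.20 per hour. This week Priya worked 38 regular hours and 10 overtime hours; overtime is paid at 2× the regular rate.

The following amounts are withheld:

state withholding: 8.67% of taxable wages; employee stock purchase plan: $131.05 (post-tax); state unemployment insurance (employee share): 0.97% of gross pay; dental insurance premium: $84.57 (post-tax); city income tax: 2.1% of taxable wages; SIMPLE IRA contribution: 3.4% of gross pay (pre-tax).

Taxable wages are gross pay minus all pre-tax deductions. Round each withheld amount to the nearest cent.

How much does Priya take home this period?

$1128.91

Regular pay: 38 × $27.20 = $1033.60
Overtime pay: 10 × $27.20 × 2 = $544.00
Gross pay = $1033.60 + $544.00 = $1577.60
SIMPLE IRA contribution: $1577.60 × 0.034 = $53.64
Taxable wages = $1577.60 − $53.64 = $1523.96
City income tax: $1523.96 × 0.021 = $32.00
State withholding: $1523.96 × 0.0867 = $132.13
State unemployment insurance (employee share): $1577.60 × 0.0097 = $15.30
Employee stock purchase plan: $131.05
Dental insurance premium: $84.57
Total deductions = $53.64 + $32.00 + $132.13 + $15.30 + $131.05 + $84.57 = $448.69
Net pay = $1577.60 − $448.69 = $1128.91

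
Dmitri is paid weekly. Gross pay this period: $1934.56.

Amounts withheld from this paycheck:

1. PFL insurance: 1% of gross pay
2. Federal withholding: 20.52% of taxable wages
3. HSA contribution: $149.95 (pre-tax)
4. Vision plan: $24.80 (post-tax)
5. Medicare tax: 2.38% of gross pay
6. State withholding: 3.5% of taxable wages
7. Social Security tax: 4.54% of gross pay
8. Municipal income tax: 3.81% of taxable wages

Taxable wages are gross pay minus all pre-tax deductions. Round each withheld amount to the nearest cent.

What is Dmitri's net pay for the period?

HSA contribution: $149.95
Taxable wages = $1934.56 − $149.95 = $1784.61
Municipal income tax: $1784.61 × 0.0381 = $67.99
State withholding: $1784.61 × 0.035 = $62.46
Federal withholding: $1784.61 × 0.2052 = $366.20
Social Security tax: $1934.56 × 0.0454 = $87.83
PFL insurance: $1934.56 × 0.01 = $19.35
Medicare tax: $1934.56 × 0.0238 = $46.04
Vision plan: $24.80
Total deductions = $149.95 + $67.99 + $62.46 + $366.20 + $87.83 + $19.35 + $46.04 + $24.80 = $824.62
Net pay = $1934.56 − $824.62 = $1109.94

$1109.94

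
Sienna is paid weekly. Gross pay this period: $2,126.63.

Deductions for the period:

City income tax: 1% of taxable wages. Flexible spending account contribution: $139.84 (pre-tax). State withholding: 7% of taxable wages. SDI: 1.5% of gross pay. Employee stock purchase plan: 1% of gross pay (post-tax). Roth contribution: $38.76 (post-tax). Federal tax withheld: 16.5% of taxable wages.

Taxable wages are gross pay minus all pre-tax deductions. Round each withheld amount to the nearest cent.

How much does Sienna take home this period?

Flexible spending account contribution: $139.84
Taxable wages = $2,126.63 − $139.84 = $1,986.79
City income tax: $1,986.79 × 0.01 = $19.87
Federal tax withheld: $1,986.79 × 0.165 = $327.82
State withholding: $1,986.79 × 0.07 = $139.08
SDI: $2,126.63 × 0.015 = $31.90
Employee stock purchase plan: $2,126.63 × 0.01 = $21.27
Roth contribution: $38.76
Total deductions = $139.84 + $19.87 + $327.82 + $139.08 + $31.90 + $21.27 + $38.76 = $718.54
Net pay = $2,126.63 − $718.54 = $1,408.09

$1,408.09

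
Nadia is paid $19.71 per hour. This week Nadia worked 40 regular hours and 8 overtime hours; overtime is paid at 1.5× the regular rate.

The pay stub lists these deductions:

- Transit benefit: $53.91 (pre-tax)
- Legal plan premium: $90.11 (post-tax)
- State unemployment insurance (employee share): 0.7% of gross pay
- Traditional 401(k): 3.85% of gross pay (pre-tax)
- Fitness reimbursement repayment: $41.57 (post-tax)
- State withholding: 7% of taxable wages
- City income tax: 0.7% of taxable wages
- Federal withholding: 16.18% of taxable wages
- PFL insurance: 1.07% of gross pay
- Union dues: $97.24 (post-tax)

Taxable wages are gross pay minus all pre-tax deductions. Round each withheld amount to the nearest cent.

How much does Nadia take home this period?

$462.04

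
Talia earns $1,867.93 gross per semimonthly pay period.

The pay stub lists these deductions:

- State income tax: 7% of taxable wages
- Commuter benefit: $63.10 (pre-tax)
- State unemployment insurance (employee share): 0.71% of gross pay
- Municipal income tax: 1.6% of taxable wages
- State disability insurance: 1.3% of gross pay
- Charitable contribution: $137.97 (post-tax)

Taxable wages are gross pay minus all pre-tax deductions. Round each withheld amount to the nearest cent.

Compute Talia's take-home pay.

Commuter benefit: $63.10
Taxable wages = $1,867.93 − $63.10 = $1,804.83
Municipal income tax: $1,804.83 × 0.016 = $28.88
State income tax: $1,804.83 × 0.07 = $126.34
State disability insurance: $1,867.93 × 0.013 = $24.28
State unemployment insurance (employee share): $1,867.93 × 0.0071 = $13.26
Charitable contribution: $137.97
Total deductions = $63.10 + $28.88 + $126.34 + $24.28 + $13.26 + $137.97 = $393.83
Net pay = $1,867.93 − $393.83 = $1,474.10

$1,474.10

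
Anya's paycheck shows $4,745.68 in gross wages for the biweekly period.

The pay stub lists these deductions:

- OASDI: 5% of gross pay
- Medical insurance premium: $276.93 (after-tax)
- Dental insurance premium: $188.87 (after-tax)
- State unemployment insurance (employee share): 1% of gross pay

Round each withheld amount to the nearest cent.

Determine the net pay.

State unemployment insurance (employee share): $4,745.68 × 0.01 = $47.46
OASDI: $4,745.68 × 0.05 = $237.28
Medical insurance premium: $276.93
Dental insurance premium: $188.87
Total deductions = $47.46 + $237.28 + $276.93 + $188.87 = $750.54
Net pay = $4,745.68 − $750.54 = $3,995.14

$3,995.14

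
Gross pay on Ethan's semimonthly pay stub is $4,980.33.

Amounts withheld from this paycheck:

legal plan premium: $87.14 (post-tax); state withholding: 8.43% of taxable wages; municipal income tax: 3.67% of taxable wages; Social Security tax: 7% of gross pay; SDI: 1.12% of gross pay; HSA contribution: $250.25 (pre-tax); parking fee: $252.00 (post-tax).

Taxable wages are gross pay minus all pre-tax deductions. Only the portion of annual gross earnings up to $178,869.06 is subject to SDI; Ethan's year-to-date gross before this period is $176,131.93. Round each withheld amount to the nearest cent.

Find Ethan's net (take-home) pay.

HSA contribution: $250.25
Taxable wages = $4,980.33 − $250.25 = $4,730.08
State withholding: $4,730.08 × 0.0843 = $398.75
Municipal income tax: $4,730.08 × 0.0367 = $173.59
Social Security tax: $4,980.33 × 0.07 = $348.62
SDI: only $178,869.06 − $176,131.93 = $2,737.13 of this check is subject → $2,737.13 × 0.0112 = $30.66
Parking fee: $252.00
Legal plan premium: $87.14
Total deductions = $250.25 + $398.75 + $173.59 + $348.62 + $30.66 + $252.00 + $87.14 = $1,541.01
Net pay = $4,980.33 − $1,541.01 = $3,439.32

$3,439.32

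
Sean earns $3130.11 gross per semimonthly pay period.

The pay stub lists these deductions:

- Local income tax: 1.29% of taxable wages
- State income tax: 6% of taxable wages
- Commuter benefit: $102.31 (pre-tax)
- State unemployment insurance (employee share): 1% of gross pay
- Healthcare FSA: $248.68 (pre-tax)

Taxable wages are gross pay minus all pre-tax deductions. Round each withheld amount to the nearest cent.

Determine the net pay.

$2545.22

Healthcare FSA: $248.68
Commuter benefit: $102.31
Pre-tax total = $248.68 + $102.31 = $350.99
Taxable wages = $3130.11 − $350.99 = $2779.12
State income tax: $2779.12 × 0.06 = $166.75
Local income tax: $2779.12 × 0.0129 = $35.85
State unemployment insurance (employee share): $3130.11 × 0.01 = $31.30
Total deductions = $248.68 + $102.31 + $166.75 + $35.85 + $31.30 = $584.89
Net pay = $3130.11 − $584.89 = $2545.22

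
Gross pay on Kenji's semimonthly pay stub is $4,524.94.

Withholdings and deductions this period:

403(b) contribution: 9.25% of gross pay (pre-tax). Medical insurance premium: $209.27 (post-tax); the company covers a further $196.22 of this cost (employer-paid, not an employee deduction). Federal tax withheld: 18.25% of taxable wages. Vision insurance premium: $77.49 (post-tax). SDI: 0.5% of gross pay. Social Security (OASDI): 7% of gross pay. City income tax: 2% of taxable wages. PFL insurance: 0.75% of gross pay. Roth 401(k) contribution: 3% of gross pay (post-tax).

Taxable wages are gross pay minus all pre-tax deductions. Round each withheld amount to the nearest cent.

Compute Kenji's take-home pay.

403(b) contribution: $4,524.94 × 0.0925 = $418.56
Taxable wages = $4,524.94 − $418.56 = $4,106.38
City income tax: $4,106.38 × 0.02 = $82.13
Federal tax withheld: $4,106.38 × 0.1825 = $749.41
SDI: $4,524.94 × 0.005 = $22.62
PFL insurance: $4,524.94 × 0.0075 = $33.94
Social Security (OASDI): $4,524.94 × 0.07 = $316.75
Roth 401(k) contribution: $4,524.94 × 0.03 = $135.75
Medical insurance premium: $209.27
Vision insurance premium: $77.49
(Employer's $196.22 toward medical insurance premium is not withheld from the employee.)
Total deductions = $418.56 + $82.13 + $749.41 + $22.62 + $33.94 + $316.75 + $135.75 + $209.27 + $77.49 = $2,045.92
Net pay = $4,524.94 − $2,045.92 = $2,479.02

$2,479.02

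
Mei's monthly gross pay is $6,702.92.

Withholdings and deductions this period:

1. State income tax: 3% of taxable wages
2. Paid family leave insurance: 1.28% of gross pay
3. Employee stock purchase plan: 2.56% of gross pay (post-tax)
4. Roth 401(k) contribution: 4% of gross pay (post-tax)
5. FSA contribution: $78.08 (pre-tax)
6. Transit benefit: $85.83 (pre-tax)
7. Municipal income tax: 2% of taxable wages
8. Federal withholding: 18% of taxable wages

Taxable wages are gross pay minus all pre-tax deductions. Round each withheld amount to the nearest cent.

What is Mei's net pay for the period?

FSA contribution: $78.08
Transit benefit: $85.83
Pre-tax total = $78.08 + $85.83 = $163.91
Taxable wages = $6,702.92 − $163.91 = $6,539.01
Municipal income tax: $6,539.01 × 0.02 = $130.78
Federal withholding: $6,539.01 × 0.18 = $1,177.02
State income tax: $6,539.01 × 0.03 = $196.17
Paid family leave insurance: $6,702.92 × 0.0128 = $85.80
Roth 401(k) contribution: $6,702.92 × 0.04 = $268.12
Employee stock purchase plan: $6,702.92 × 0.0256 = $171.59
Total deductions = $78.08 + $85.83 + $130.78 + $1,177.02 + $196.17 + $85.80 + $268.12 + $171.59 = $2,193.39
Net pay = $6,702.92 − $2,193.39 = $4,509.53

$4,509.53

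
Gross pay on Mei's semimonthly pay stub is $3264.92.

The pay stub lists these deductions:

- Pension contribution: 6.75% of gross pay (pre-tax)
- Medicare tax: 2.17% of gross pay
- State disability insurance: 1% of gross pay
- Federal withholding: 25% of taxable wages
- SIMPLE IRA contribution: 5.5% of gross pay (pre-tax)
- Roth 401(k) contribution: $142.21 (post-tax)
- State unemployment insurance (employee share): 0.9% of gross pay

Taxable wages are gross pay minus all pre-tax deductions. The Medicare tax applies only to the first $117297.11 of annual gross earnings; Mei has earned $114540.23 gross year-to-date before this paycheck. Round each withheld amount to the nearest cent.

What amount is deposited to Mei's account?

SIMPLE IRA contribution: $3264.92 × 0.055 = $179.57
Pension contribution: $3264.92 × 0.0675 = $220.38
Pre-tax total = $179.57 + $220.38 = $399.95
Taxable wages = $3264.92 − $399.95 = $2864.97
Federal withholding: $2864.97 × 0.25 = $716.24
State disability insurance: $3264.92 × 0.01 = $32.65
Medicare tax: only $117297.11 − $114540.23 = $2756.88 of this check is subject → $2756.88 × 0.0217 = $59.82
State unemployment insurance (employee share): $3264.92 × 0.009 = $29.38
Roth 401(k) contribution: $142.21
Total deductions = $179.57 + $220.38 + $716.24 + $32.65 + $59.82 + $29.38 + $142.21 = $1380.25
Net pay = $3264.92 − $1380.25 = $1884.67

$1884.67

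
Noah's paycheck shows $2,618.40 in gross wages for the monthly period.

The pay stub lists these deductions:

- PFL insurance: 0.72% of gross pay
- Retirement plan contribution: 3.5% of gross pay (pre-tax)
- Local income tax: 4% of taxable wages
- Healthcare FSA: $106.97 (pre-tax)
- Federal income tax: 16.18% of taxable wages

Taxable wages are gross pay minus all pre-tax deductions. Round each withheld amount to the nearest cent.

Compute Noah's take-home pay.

Retirement plan contribution: $2,618.40 × 0.035 = $91.64
Healthcare FSA: $106.97
Pre-tax total = $91.64 + $106.97 = $198.61
Taxable wages = $2,618.40 − $198.61 = $2,419.79
Local income tax: $2,419.79 × 0.04 = $96.79
Federal income tax: $2,419.79 × 0.1618 = $391.52
PFL insurance: $2,618.40 × 0.0072 = $18.85
Total deductions = $91.64 + $106.97 + $96.79 + $391.52 + $18.85 = $705.77
Net pay = $2,618.40 − $705.77 = $1,912.63

$1,912.63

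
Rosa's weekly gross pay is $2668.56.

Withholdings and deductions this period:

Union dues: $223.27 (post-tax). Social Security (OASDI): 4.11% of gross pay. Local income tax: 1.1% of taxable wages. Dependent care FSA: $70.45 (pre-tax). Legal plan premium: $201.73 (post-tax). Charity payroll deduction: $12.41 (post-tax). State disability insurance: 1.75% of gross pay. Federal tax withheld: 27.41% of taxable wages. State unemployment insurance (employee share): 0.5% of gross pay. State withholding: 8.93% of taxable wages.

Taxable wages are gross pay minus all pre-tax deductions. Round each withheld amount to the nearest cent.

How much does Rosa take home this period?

Dependent care FSA: $70.45
Taxable wages = $2668.56 − $70.45 = $2598.11
Federal tax withheld: $2598.11 × 0.2741 = $712.14
State withholding: $2598.11 × 0.0893 = $232.01
Local income tax: $2598.11 × 0.011 = $28.58
Social Security (OASDI): $2668.56 × 0.0411 = $109.68
State unemployment insurance (employee share): $2668.56 × 0.005 = $13.34
State disability insurance: $2668.56 × 0.0175 = $46.70
Legal plan premium: $201.73
Union dues: $223.27
Charity payroll deduction: $12.41
Total deductions = $70.45 + $712.14 + $232.01 + $28.58 + $109.68 + $13.34 + $46.70 + $201.73 + $223.27 + $12.41 = $1650.31
Net pay = $2668.56 − $1650.31 = $1018.25

$1018.25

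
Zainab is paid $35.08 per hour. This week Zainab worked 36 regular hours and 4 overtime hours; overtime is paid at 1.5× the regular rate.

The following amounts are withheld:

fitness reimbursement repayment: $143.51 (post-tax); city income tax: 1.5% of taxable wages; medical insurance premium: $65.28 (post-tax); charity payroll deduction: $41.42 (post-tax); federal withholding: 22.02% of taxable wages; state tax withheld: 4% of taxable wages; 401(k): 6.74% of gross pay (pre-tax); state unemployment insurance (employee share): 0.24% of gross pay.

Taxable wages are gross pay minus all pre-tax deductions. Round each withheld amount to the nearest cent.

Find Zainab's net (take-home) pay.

$742.17

Regular pay: 36 × $35.08 = $1,262.88
Overtime pay: 4 × $35.08 × 1.5 = $210.48
Gross pay = $1,262.88 + $210.48 = $1,473.36
401(k): $1,473.36 × 0.0674 = $99.30
Taxable wages = $1,473.36 − $99.30 = $1,374.06
City income tax: $1,374.06 × 0.015 = $20.61
State tax withheld: $1,374.06 × 0.04 = $54.96
Federal withholding: $1,374.06 × 0.2202 = $302.57
State unemployment insurance (employee share): $1,473.36 × 0.0024 = $3.54
Charity payroll deduction: $41.42
Fitness reimbursement repayment: $143.51
Medical insurance premium: $65.28
Total deductions = $99.30 + $20.61 + $54.96 + $302.57 + $3.54 + $41.42 + $143.51 + $65.28 = $731.19
Net pay = $1,473.36 − $731.19 = $742.17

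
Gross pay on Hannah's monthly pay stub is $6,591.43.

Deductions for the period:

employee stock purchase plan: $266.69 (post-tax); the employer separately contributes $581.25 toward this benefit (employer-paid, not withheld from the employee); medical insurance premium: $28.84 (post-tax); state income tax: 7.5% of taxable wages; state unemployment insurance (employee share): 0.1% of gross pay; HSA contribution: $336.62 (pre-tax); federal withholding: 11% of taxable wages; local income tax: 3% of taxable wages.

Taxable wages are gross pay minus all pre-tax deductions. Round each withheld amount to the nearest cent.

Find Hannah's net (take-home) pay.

$4,607.91

HSA contribution: $336.62
Taxable wages = $6,591.43 − $336.62 = $6,254.81
Local income tax: $6,254.81 × 0.03 = $187.64
State income tax: $6,254.81 × 0.075 = $469.11
Federal withholding: $6,254.81 × 0.11 = $688.03
State unemployment insurance (employee share): $6,591.43 × 0.001 = $6.59
Employee stock purchase plan: $266.69
Medical insurance premium: $28.84
(Employer's $581.25 toward employee stock purchase plan is not withheld from the employee.)
Total deductions = $336.62 + $187.64 + $469.11 + $688.03 + $6.59 + $266.69 + $28.84 = $1,983.52
Net pay = $6,591.43 − $1,983.52 = $4,607.91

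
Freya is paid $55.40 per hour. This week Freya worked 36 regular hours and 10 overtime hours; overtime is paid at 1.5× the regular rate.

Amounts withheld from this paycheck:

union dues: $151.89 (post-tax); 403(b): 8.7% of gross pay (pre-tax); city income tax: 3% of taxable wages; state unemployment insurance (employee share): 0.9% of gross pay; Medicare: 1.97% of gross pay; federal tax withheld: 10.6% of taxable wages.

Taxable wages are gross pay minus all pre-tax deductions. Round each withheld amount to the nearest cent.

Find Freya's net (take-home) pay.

$1995.78

Regular pay: 36 × $55.40 = $1994.40
Overtime pay: 10 × $55.40 × 1.5 = $831.00
Gross pay = $1994.40 + $831.00 = $2825.40
403(b): $2825.40 × 0.087 = $245.81
Taxable wages = $2825.40 − $245.81 = $2579.59
City income tax: $2579.59 × 0.03 = $77.39
Federal tax withheld: $2579.59 × 0.106 = $273.44
Medicare: $2825.40 × 0.0197 = $55.66
State unemployment insurance (employee share): $2825.40 × 0.009 = $25.43
Union dues: $151.89
Total deductions = $245.81 + $77.39 + $273.44 + $55.66 + $25.43 + $151.89 = $829.62
Net pay = $2825.40 − $829.62 = $1995.78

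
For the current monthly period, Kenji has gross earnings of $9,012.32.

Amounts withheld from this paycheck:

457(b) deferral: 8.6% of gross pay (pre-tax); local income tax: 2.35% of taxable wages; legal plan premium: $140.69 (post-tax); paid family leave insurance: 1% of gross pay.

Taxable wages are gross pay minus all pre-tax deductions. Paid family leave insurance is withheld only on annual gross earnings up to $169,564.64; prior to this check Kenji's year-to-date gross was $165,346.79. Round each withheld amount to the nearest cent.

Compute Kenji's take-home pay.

$7,860.81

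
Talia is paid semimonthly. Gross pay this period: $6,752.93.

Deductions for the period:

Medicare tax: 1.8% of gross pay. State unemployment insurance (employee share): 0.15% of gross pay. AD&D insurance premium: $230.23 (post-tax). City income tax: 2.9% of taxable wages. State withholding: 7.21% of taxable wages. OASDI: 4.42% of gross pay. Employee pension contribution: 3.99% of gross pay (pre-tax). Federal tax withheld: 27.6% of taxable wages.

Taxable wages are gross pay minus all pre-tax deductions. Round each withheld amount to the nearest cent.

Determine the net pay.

Employee pension contribution: $6,752.93 × 0.0399 = $269.44
Taxable wages = $6,752.93 − $269.44 = $6,483.49
Federal tax withheld: $6,483.49 × 0.276 = $1,789.44
City income tax: $6,483.49 × 0.029 = $188.02
State withholding: $6,483.49 × 0.0721 = $467.46
State unemployment insurance (employee share): $6,752.93 × 0.0015 = $10.13
OASDI: $6,752.93 × 0.0442 = $298.48
Medicare tax: $6,752.93 × 0.018 = $121.55
AD&D insurance premium: $230.23
Total deductions = $269.44 + $1,789.44 + $188.02 + $467.46 + $10.13 + $298.48 + $121.55 + $230.23 = $3,374.75
Net pay = $6,752.93 − $3,374.75 = $3,378.18

$3,378.18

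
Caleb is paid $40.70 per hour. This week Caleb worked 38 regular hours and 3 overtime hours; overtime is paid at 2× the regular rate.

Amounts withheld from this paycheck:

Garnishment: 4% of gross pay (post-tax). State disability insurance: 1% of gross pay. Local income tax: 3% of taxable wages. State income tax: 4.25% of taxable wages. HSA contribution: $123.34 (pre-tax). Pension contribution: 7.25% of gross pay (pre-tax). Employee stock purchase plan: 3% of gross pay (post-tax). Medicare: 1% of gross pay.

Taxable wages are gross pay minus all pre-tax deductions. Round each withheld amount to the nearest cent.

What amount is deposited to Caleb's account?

Regular pay: 38 × $40.70 = $1,546.60
Overtime pay: 3 × $40.70 × 2 = $244.20
Gross pay = $1,546.60 + $244.20 = $1,790.80
HSA contribution: $123.34
Pension contribution: $1,790.80 × 0.0725 = $129.83
Pre-tax total = $123.34 + $129.83 = $253.17
Taxable wages = $1,790.80 − $253.17 = $1,537.63
Local income tax: $1,537.63 × 0.03 = $46.13
State income tax: $1,537.63 × 0.0425 = $65.35
Medicare: $1,790.80 × 0.01 = $17.91
State disability insurance: $1,790.80 × 0.01 = $17.91
Garnishment: $1,790.80 × 0.04 = $71.63
Employee stock purchase plan: $1,790.80 × 0.03 = $53.72
Total deductions = $123.34 + $129.83 + $46.13 + $65.35 + $17.91 + $17.91 + $71.63 + $53.72 = $525.82
Net pay = $1,790.80 − $525.82 = $1,264.98

$1,264.98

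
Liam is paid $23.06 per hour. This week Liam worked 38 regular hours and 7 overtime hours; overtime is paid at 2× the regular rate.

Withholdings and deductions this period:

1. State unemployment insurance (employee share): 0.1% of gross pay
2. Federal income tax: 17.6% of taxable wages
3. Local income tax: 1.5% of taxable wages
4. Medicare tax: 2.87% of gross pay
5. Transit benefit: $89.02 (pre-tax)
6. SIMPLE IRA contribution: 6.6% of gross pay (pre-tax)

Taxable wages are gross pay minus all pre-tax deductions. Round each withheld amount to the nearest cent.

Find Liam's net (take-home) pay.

Regular pay: 38 × $23.06 = $876.28
Overtime pay: 7 × $23.06 × 2 = $322.84
Gross pay = $876.28 + $322.84 = $1199.12
Transit benefit: $89.02
SIMPLE IRA contribution: $1199.12 × 0.066 = $79.14
Pre-tax total = $89.02 + $79.14 = $168.16
Taxable wages = $1199.12 − $168.16 = $1030.96
Federal income tax: $1030.96 × 0.176 = $181.45
Local income tax: $1030.96 × 0.015 = $15.46
Medicare tax: $1199.12 × 0.0287 = $34.41
State unemployment insurance (employee share): $1199.12 × 0.001 = $1.20
Total deductions = $89.02 + $79.14 + $181.45 + $15.46 + $34.41 + $1.20 = $400.68
Net pay = $1199.12 − $400.68 = $798.44

$798.44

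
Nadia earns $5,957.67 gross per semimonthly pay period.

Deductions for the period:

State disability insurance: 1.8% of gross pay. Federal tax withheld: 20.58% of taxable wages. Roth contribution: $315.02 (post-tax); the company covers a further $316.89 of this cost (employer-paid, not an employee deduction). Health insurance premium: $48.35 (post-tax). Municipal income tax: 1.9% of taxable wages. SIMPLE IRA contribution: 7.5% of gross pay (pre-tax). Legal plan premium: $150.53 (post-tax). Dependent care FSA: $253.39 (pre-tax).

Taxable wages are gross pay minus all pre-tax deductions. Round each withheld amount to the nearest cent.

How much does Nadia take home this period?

$3,454.44

SIMPLE IRA contribution: $5,957.67 × 0.075 = $446.83
Dependent care FSA: $253.39
Pre-tax total = $446.83 + $253.39 = $700.22
Taxable wages = $5,957.67 − $700.22 = $5,257.45
Municipal income tax: $5,257.45 × 0.019 = $99.89
Federal tax withheld: $5,257.45 × 0.2058 = $1,081.98
State disability insurance: $5,957.67 × 0.018 = $107.24
Legal plan premium: $150.53
Health insurance premium: $48.35
Roth contribution: $315.02
(Employer's $316.89 toward Roth contribution is not withheld from the employee.)
Total deductions = $446.83 + $253.39 + $99.89 + $1,081.98 + $107.24 + $150.53 + $48.35 + $315.02 = $2,503.23
Net pay = $5,957.67 − $2,503.23 = $3,454.44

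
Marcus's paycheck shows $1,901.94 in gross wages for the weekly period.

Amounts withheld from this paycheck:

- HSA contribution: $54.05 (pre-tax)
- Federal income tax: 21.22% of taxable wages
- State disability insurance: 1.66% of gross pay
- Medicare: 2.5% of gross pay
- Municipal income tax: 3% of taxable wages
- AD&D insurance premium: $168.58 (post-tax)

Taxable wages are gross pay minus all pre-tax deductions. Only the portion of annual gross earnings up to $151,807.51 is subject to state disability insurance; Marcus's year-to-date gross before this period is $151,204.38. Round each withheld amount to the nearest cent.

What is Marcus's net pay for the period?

$1,174.19

HSA contribution: $54.05
Taxable wages = $1,901.94 − $54.05 = $1,847.89
Federal income tax: $1,847.89 × 0.2122 = $392.12
Municipal income tax: $1,847.89 × 0.03 = $55.44
Medicare: $1,901.94 × 0.025 = $47.55
State disability insurance: only $151,807.51 − $151,204.38 = $603.13 of this check is subject → $603.13 × 0.0166 = $10.01
AD&D insurance premium: $168.58
Total deductions = $54.05 + $392.12 + $55.44 + $47.55 + $10.01 + $168.58 = $727.75
Net pay = $1,901.94 − $727.75 = $1,174.19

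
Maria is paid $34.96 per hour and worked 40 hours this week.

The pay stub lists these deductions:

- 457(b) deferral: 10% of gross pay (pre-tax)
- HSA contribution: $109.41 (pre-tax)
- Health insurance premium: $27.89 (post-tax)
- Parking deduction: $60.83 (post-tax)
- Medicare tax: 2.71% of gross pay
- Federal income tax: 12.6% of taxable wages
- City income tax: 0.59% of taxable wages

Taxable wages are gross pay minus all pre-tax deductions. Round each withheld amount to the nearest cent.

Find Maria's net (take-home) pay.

$870.96

Gross pay: 40 × $34.96 = $1,398.40
HSA contribution: $109.41
457(b) deferral: $1,398.40 × 0.1 = $139.84
Pre-tax total = $109.41 + $139.84 = $249.25
Taxable wages = $1,398.40 − $249.25 = $1,149.15
Federal income tax: $1,149.15 × 0.126 = $144.79
City income tax: $1,149.15 × 0.0059 = $6.78
Medicare tax: $1,398.40 × 0.0271 = $37.90
Health insurance premium: $27.89
Parking deduction: $60.83
Total deductions = $109.41 + $139.84 + $144.79 + $6.78 + $37.90 + $27.89 + $60.83 = $527.44
Net pay = $1,398.40 − $527.44 = $870.96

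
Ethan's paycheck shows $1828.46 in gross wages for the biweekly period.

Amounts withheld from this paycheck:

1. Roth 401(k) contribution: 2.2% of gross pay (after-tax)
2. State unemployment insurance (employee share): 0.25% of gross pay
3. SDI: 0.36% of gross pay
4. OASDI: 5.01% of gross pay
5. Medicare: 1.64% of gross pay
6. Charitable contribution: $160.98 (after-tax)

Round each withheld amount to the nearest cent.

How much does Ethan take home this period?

$1494.50

OASDI: $1828.46 × 0.0501 = $91.61
SDI: $1828.46 × 0.0036 = $6.58
State unemployment insurance (employee share): $1828.46 × 0.0025 = $4.57
Medicare: $1828.46 × 0.0164 = $29.99
Roth 401(k) contribution: $1828.46 × 0.022 = $40.23
Charitable contribution: $160.98
Total deductions = $91.61 + $6.58 + $4.57 + $29.99 + $40.23 + $160.98 = $333.96
Net pay = $1828.46 − $333.96 = $1494.50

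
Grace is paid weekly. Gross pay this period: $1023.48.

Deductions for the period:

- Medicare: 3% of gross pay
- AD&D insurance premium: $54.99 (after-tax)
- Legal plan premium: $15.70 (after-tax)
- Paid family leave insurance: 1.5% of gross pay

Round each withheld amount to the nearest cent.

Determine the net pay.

$906.74

Paid family leave insurance: $1023.48 × 0.015 = $15.35
Medicare: $1023.48 × 0.03 = $30.70
AD&D insurance premium: $54.99
Legal plan premium: $15.70
Total deductions = $15.35 + $30.70 + $54.99 + $15.70 = $116.74
Net pay = $1023.48 − $116.74 = $906.74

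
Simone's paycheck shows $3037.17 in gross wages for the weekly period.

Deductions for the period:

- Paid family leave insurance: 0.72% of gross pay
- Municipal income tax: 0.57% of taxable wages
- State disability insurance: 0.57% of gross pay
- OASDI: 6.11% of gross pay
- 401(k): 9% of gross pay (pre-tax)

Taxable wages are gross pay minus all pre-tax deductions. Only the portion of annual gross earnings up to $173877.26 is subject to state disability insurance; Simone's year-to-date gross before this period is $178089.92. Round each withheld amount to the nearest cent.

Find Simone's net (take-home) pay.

401(k): $3037.17 × 0.09 = $273.35
Taxable wages = $3037.17 − $273.35 = $2763.82
Municipal income tax: $2763.82 × 0.0057 = $15.75
OASDI: $3037.17 × 0.0611 = $185.57
State disability insurance: annual cap $173877.26 already reached (YTD $178089.92), so $0.00
Paid family leave insurance: $3037.17 × 0.0072 = $21.87
Total deductions = $273.35 + $15.75 + $185.57 + $0.00 + $21.87 = $496.54
Net pay = $3037.17 − $496.54 = $2540.63

$2540.63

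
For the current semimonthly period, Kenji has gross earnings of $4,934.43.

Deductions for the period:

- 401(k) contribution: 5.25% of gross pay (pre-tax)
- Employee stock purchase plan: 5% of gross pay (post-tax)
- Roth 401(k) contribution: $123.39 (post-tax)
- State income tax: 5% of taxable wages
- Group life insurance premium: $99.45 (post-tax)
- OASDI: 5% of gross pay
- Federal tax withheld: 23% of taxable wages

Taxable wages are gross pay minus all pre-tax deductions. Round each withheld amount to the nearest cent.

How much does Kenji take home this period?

401(k) contribution: $4,934.43 × 0.0525 = $259.06
Taxable wages = $4,934.43 − $259.06 = $4,675.37
State income tax: $4,675.37 × 0.05 = $233.77
Federal tax withheld: $4,675.37 × 0.23 = $1,075.34
OASDI: $4,934.43 × 0.05 = $246.72
Employee stock purchase plan: $4,934.43 × 0.05 = $246.72
Group life insurance premium: $99.45
Roth 401(k) contribution: $123.39
Total deductions = $259.06 + $233.77 + $1,075.34 + $246.72 + $246.72 + $99.45 + $123.39 = $2,284.45
Net pay = $4,934.43 − $2,284.45 = $2,649.98

$2,649.98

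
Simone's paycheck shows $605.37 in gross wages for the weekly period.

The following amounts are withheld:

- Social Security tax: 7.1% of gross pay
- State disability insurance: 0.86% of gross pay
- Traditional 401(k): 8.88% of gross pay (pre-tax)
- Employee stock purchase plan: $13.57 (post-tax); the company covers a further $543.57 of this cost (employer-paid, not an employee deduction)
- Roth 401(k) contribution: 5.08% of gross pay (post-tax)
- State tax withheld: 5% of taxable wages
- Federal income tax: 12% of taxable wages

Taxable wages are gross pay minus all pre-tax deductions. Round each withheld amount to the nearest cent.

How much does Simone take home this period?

Traditional 401(k): $605.37 × 0.0888 = $53.76
Taxable wages = $605.37 − $53.76 = $551.61
Federal income tax: $551.61 × 0.12 = $66.19
State tax withheld: $551.61 × 0.05 = $27.58
Social Security tax: $605.37 × 0.071 = $42.98
State disability insurance: $605.37 × 0.0086 = $5.21
Roth 401(k) contribution: $605.37 × 0.0508 = $30.75
Employee stock purchase plan: $13.57
(Employer's $543.57 toward employee stock purchase plan is not withheld from the employee.)
Total deductions = $53.76 + $66.19 + $27.58 + $42.98 + $5.21 + $30.75 + $13.57 = $240.04
Net pay = $605.37 − $240.04 = $365.33

$365.33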